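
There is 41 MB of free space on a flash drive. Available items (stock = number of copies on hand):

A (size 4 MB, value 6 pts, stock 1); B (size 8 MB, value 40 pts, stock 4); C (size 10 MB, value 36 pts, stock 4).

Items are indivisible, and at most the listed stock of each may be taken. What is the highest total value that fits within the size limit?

Top feasible selections:
- 1×A + 4×B: size 36, value 166
- 1×A + 3×B + 1×C: size 38, value 162
Best: 166 pts.

166 pts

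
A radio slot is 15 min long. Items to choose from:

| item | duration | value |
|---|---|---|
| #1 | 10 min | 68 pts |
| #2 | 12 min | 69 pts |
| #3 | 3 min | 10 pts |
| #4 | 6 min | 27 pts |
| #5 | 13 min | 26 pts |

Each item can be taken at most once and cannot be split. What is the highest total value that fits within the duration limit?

79 pts

Check high-value combinations within 15 min:
- #2+#3: duration 12+3=15, value 69+10=79
- #1+#3: duration 10+3=13, value 68+10=78
- #2: duration 12, value 69
Best: 79 pts.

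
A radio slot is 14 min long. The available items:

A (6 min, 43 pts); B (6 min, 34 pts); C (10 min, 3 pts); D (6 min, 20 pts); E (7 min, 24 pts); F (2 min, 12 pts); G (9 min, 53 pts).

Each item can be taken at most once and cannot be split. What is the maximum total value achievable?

89 pts

This is a 0/1 knapsack; check combinations near the capacity.
- A+B+F: duration 6+6+2=14, value 43+34+12=89
- A+B: duration 6+6=12, value 43+34=77
- A+D+F: duration 6+6+2=14, value 43+20+12=75
- A+E: duration 6+7=13, value 43+24=67
- B+D+F: duration 6+6+2=14, value 34+20+12=66
Best: 89 pts.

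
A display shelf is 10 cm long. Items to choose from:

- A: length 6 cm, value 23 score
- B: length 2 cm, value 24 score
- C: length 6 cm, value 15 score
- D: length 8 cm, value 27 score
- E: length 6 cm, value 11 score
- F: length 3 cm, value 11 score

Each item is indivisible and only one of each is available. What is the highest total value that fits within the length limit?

51 score

Check high-value combinations within 10 cm:
- B+D: length 2+8=10, value 24+27=51
- A+B: length 6+2=8, value 23+24=47
- B+C: length 2+6=8, value 24+15=39
- B+F: length 2+3=5, value 24+11=35
Best: 51 score.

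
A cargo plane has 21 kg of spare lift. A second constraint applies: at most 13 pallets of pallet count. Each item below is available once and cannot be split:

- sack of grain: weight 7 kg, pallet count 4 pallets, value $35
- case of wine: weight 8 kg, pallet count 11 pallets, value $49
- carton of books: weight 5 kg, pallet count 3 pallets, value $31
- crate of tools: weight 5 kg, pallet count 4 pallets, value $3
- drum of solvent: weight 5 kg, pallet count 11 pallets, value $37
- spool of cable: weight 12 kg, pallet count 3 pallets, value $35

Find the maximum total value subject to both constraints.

$70

Feasible sets respecting both limits:
- sack of grain+spool of cable: weight 19, pallet count 7, value 70
- sack of grain+carton of books+crate of tools: weight 17, pallet count 11, value 69
- sack of grain+carton of books: weight 12, pallet count 7, value 66
Best: $70.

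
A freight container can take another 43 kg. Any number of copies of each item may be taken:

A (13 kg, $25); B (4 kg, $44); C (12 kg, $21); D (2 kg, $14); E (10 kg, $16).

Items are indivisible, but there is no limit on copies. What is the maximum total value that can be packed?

Best value-per-unit is B at 44/4; filling with it alone gives 10×44 = 440.
Optimal mix: 10×B + 1×D → weight 42, value 454.

$454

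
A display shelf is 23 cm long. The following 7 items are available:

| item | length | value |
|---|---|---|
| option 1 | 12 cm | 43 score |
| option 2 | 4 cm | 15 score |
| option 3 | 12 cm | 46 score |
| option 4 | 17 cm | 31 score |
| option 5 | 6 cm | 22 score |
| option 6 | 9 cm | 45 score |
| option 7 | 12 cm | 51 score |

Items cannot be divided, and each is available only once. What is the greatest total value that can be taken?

Check high-value combinations within 23 cm:
- option 6+option 7: length 9+12=21, value 45+51=96
- option 3+option 6: length 12+9=21, value 46+45=91
- option 1+option 6: length 12+9=21, value 43+45=88
- option 2+option 5+option 7: length 4+6+12=22, value 15+22+51=88
Best: 96 score.

96 score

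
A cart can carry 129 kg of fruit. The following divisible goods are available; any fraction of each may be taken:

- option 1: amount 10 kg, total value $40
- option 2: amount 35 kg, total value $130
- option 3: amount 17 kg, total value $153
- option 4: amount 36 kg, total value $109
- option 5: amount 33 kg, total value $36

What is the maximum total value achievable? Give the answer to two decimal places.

465.82

Take in order of value per unit:
- option 3 (153/17 per unit): all 17 → value 153, running total 153.00
- option 1 (40/10 per unit): all 10 → value 40, running total 193.00
- option 2 (130/35 per unit): all 35 → value 130, running total 323.00
- option 4 (109/36 per unit): all 36 → value 109, running total 432.00
- option 5 (36/33 per unit): 31 of 33 → value 31×36/33 = 33.8182, running total 465.82
Total 465.82.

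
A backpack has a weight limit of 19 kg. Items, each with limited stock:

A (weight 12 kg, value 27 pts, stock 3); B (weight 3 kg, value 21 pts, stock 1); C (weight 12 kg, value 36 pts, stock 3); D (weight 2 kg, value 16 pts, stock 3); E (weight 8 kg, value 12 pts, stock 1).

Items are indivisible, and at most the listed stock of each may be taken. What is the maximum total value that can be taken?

Top feasible selections:
- 1×B + 1×C + 2×D: weight 19, value 89
- 1×C + 3×D: weight 18, value 84
Best: 89 pts.

89 pts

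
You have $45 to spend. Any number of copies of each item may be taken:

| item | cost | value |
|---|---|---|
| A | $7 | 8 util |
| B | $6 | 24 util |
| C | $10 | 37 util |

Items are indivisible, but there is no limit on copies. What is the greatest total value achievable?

Best value-per-unit is B at 24/6; filling with it alone gives 7×24 = 168.
Optimal mix: 4×B + 2×C → cost 44, value 170.

170 util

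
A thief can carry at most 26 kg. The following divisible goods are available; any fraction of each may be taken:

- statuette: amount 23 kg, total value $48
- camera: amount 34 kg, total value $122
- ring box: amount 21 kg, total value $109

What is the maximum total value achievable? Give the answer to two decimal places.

126.94

Take in order of value per unit:
- ring box (109/21 per unit): all 21 → value 109, running total 109.00
- camera (122/34 per unit): 5 of 34 → value 5×122/34 = 17.9412, running total 126.94
Total 126.94.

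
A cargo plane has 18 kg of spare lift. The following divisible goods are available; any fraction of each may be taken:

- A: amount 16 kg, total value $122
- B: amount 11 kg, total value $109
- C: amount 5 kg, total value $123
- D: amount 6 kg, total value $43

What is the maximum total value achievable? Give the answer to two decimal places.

247.25

Take in order of value per unit:
- C (123/5 per unit): all 5 → value 123, running total 123.00
- B (109/11 per unit): all 11 → value 109, running total 232.00
- A (122/16 per unit): 2 of 16 → value 2×122/16 = 15.2500, running total 247.25
Total 247.25.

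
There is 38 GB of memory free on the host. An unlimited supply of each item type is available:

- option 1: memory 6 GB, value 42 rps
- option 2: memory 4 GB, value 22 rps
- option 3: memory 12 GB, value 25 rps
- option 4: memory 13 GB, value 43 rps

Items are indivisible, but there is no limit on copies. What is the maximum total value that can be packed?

Best value-per-unit is option 1 at 42/6; filling with it alone gives 6×42 = 252.
Optimal mix: 5×option 1 + 2×option 2 → memory 38, value 254.

254 rps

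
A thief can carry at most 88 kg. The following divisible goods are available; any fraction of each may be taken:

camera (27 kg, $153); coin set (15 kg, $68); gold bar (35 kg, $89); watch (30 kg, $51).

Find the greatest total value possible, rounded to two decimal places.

Take in order of value per unit:
- camera (153/27 per unit): all 27 → value 153, running total 153.00
- coin set (68/15 per unit): all 15 → value 68, running total 221.00
- gold bar (89/35 per unit): all 35 → value 89, running total 310.00
- watch (51/30 per unit): 11 of 30 → value 11×51/30 = 18.7000, running total 328.70
Total 328.70.

328.70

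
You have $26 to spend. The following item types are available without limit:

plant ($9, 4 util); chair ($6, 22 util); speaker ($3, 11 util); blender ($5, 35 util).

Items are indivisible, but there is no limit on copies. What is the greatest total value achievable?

175 util

Best value-per-unit is blender at 35/5, and filling with it alone uses cost 5×5=25. No mix of the others beats 5×35 = 175.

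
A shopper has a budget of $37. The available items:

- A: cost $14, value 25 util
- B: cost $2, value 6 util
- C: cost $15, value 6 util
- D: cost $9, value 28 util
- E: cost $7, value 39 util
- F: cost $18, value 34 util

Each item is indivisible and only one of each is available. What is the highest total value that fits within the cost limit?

Check high-value combinations within $37:
- B+D+E+F: cost 2+9+7+18=36, value 6+28+39+34=107
- D+E+F: cost 9+7+18=34, value 28+39+34=101
- A+B+D+E: cost 14+2+9+7=32, value 25+6+28+39=98
- A+D+E: cost 14+9+7=30, value 25+28+39=92
Best: 107 util.

107 util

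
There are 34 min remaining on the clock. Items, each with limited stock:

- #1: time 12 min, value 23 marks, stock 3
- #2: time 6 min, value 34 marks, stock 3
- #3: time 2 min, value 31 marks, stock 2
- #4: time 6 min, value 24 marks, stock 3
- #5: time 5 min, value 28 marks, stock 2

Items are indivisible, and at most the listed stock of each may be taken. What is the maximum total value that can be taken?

220 marks

Top feasible selections:
- 3×#2 + 2×#3 + 2×#5: time 32, value 220
- 3×#2 + 2×#3 + 1×#4 + 1×#5: time 33, value 216
- 3×#2 + 2×#3 + 2×#4: time 34, value 212
- 2×#2 + 2×#3 + 1×#4 + 2×#5: time 32, value 210
Best: 220 marks.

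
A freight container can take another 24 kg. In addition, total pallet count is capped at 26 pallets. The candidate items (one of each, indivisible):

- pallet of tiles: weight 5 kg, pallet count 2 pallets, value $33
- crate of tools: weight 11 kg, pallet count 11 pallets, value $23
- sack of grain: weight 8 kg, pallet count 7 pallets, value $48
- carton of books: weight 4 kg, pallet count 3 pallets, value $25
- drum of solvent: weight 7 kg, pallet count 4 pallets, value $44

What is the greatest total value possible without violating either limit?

$150

Feasible sets respecting both limits:
- pallet of tiles+sack of grain+carton of books+drum of solvent: weight 24, pallet count 16, value 150
- pallet of tiles+sack of grain+drum of solvent: weight 20, pallet count 13, value 125
- sack of grain+carton of books+drum of solvent: weight 19, pallet count 14, value 117
Best: $150.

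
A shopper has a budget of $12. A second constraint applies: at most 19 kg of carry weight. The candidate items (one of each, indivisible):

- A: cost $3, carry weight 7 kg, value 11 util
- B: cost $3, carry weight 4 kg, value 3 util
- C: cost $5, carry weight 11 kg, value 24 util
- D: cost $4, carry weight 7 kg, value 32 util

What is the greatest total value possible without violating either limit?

Feasible sets respecting both limits:
- C+D: cost 9, carry weight 18, value 56
- A+B+D: cost 10, carry weight 18, value 46
- A+D: cost 7, carry weight 14, value 43
Best: 56 util.

56 util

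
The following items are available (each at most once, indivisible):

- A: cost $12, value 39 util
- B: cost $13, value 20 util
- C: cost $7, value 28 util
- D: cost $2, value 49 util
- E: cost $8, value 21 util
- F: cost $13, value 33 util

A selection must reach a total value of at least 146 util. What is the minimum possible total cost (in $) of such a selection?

34

Subsets with value ≥ 146, sorted by total cost:
- A+C+D+F: cost 34, value 149
- A+C+D+E+F: cost 42, value 170
- A+B+C+D+E: cost 42, value 157
- B+C+D+E+F: cost 43, value 151
Minimum cost: 34 $.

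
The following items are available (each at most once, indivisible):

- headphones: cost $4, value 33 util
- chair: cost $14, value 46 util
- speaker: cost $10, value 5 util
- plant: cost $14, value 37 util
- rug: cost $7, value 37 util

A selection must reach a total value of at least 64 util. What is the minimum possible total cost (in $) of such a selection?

11

Subsets with value ≥ 64, sorted by total cost:
- headphones+rug: cost 11, value 70
- headphones+chair: cost 18, value 79
Minimum cost: 11 $.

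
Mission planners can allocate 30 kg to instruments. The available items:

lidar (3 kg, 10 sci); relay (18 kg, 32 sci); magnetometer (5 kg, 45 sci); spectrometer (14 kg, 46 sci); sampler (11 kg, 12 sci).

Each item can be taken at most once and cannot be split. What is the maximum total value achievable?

Check high-value combinations within 30 kg:
- magnetometer+spectrometer+sampler: mass 5+14+11=30, value 45+46+12=103
- lidar+magnetometer+spectrometer: mass 3+5+14=22, value 10+45+46=101
- magnetometer+spectrometer: mass 5+14=19, value 45+46=91
- lidar+relay+magnetometer: mass 3+18+5=26, value 10+32+45=87
- relay+magnetometer: mass 18+5=23, value 32+45=77
Best: 103 sci.

103 sci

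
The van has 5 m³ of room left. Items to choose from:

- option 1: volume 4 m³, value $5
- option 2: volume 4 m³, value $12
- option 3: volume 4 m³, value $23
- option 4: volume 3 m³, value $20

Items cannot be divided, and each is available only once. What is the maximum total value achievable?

$23

Check high-value combinations within 5 m³:
- option 3: volume 4, value 23
- option 4: volume 3, value 20
- option 2: volume 4, value 12
- option 1: volume 4, value 5
Best: $23.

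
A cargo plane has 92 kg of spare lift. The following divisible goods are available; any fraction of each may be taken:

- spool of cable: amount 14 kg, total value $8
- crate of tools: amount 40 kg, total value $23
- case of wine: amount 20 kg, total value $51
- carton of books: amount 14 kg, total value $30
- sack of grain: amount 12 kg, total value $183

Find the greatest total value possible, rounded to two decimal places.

290.43

Take in order of value per unit:
- sack of grain (183/12 per unit): all 12 → value 183, running total 183.00
- case of wine (51/20 per unit): all 20 → value 51, running total 234.00
- carton of books (30/14 per unit): all 14 → value 30, running total 264.00
- crate of tools (23/40 per unit): all 40 → value 23, running total 287.00
- spool of cable (8/14 per unit): 6 of 14 → value 6×8/14 = 3.4286, running total 290.43
Total 290.43.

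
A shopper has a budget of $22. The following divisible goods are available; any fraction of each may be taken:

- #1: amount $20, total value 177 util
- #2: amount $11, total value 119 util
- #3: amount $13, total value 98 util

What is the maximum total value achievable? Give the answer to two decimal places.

216.35

Take in order of value per unit:
- #2 (119/11 per unit): all 11 → value 119, running total 119.00
- #1 (177/20 per unit): 11 of 20 → value 11×177/20 = 97.3500, running total 216.35
Total 216.35.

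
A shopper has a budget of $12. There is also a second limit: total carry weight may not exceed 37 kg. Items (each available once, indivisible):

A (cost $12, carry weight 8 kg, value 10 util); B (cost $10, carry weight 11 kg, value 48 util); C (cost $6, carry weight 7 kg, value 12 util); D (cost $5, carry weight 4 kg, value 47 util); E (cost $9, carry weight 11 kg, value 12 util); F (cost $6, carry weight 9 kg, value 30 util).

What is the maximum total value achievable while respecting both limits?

Feasible sets respecting both limits:
- D+F: cost 11, carry weight 13, value 77
- C+D: cost 11, carry weight 11, value 59
- B: cost 10, carry weight 11, value 48
- D: cost 5, carry weight 4, value 47
Best: 77 util.

77 util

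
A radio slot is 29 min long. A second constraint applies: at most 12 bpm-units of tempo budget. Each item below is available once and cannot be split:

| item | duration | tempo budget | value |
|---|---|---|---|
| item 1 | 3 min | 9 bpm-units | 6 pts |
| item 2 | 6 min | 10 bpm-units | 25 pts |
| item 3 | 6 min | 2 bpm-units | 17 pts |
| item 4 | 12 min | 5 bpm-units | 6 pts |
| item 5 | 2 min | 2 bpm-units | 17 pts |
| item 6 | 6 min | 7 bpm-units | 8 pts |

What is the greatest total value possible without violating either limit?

42 pts

Feasible sets respecting both limits:
- item 2+item 3: duration 12, tempo budget 12, value 42
- item 2+item 5: duration 8, tempo budget 12, value 42
- item 3+item 5+item 6: duration 14, tempo budget 11, value 42
Best: 42 pts.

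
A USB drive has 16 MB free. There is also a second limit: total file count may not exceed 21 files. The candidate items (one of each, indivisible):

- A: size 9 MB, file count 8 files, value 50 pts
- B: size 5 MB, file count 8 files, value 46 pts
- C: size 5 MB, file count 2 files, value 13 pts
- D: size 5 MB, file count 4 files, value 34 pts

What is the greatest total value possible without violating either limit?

Feasible sets respecting both limits:
- A+B: size 14, file count 16, value 96
- B+C+D: size 15, file count 14, value 93
- A+D: size 14, file count 12, value 84
Best: 96 pts.

96 pts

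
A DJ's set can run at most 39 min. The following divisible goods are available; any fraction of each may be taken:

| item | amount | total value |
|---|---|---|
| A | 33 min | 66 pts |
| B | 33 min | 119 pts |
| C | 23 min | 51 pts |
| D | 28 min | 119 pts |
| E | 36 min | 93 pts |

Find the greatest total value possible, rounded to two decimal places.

158.67

Take in order of value per unit:
- D (119/28 per unit): all 28 → value 119, running total 119.00
- B (119/33 per unit): 11 of 33 → value 11×119/33 = 39.6667, running total 158.67
Total 158.67.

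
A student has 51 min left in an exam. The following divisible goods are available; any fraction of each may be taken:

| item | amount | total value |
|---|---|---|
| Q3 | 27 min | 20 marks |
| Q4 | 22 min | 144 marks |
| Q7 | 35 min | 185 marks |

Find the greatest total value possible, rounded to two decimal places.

297.29

Take in order of value per unit:
- Q4 (144/22 per unit): all 22 → value 144, running total 144.00
- Q7 (185/35 per unit): 29 of 35 → value 29×185/35 = 153.2857, running total 297.29
Total 297.29.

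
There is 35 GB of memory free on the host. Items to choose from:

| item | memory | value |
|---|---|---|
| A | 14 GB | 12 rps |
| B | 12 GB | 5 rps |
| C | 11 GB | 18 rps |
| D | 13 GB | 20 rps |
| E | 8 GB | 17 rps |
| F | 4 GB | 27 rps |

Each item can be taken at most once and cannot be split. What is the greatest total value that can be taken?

67 rps

This is a 0/1 knapsack; check combinations near the capacity.
- B+C+E+F: memory 12+11+8+4=35, value 5+18+17+27=67
- C+D+F: memory 11+13+4=28, value 18+20+27=65
- D+E+F: memory 13+8+4=25, value 20+17+27=64
- C+E+F: memory 11+8+4=23, value 18+17+27=62
- A+D+F: memory 14+13+4=31, value 12+20+27=59
Best: 67 rps.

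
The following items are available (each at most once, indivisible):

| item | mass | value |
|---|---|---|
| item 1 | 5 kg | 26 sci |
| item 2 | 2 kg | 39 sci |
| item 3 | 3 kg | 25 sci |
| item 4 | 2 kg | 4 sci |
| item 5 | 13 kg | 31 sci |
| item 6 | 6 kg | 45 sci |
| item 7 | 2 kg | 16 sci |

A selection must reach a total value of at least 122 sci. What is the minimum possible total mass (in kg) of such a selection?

13

Subsets with value ≥ 122, sorted by total mass:
- item 2+item 3+item 6+item 7: mass 13, value 125
- item 2+item 3+item 4+item 6+item 7: mass 15, value 129
Minimum mass: 13 kg.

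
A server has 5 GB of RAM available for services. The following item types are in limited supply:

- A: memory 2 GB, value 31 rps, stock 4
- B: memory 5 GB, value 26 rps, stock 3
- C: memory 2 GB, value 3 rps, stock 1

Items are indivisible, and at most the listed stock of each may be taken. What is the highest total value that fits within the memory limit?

62 rps

Top feasible selections:
- 2×A: memory 4, value 62
- 1×A + 1×C: memory 4, value 34
- 1×A: memory 2, value 31
Best: 62 rps.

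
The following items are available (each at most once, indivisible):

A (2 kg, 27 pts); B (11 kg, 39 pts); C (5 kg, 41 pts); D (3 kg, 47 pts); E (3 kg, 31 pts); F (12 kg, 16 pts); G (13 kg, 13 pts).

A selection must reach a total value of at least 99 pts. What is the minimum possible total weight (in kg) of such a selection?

8

Subsets with value ≥ 99, sorted by total weight:
- A+D+E: weight 8, value 105
- A+C+D: weight 10, value 115
- A+C+E: weight 10, value 99
Minimum weight: 8 kg.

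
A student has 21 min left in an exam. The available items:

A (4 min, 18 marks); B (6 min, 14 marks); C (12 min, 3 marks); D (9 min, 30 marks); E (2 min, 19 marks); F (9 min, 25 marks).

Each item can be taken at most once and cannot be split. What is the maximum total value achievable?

81 marks

Check high-value combinations within 21 min:
- A+B+D+E: time 4+6+9+2=21, value 18+14+30+19=81
- A+B+E+F: time 4+6+2+9=21, value 18+14+19+25=76
- D+E+F: time 9+2+9=20, value 30+19+25=74
- A+D+E: time 4+9+2=15, value 18+30+19=67
- B+D+E: time 6+9+2=17, value 14+30+19=63
Best: 81 marks.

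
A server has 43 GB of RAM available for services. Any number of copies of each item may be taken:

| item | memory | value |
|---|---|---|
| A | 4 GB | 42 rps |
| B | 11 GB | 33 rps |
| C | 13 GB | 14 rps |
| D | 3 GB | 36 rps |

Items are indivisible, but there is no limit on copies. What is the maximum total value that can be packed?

510 rps

Best value-per-unit is D at 36/3; filling with it alone gives 14×36 = 504.
Optimal mix: 1×A + 13×D → memory 43, value 510.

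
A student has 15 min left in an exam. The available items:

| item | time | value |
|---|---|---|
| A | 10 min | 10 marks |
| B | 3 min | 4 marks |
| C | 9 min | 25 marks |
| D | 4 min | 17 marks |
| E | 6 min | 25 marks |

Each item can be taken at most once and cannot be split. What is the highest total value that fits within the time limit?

50 marks

Check high-value combinations within 15 min:
- C+E: time 9+6=15, value 25+25=50
- B+D+E: time 3+4+6=13, value 4+17+25=46
- D+E: time 4+6=10, value 17+25=42
Best: 50 marks.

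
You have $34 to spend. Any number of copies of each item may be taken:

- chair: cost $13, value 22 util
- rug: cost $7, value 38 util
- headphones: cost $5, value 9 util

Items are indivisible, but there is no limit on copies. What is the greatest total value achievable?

161 util

Best value-per-unit is rug at 38/7; filling with it alone gives 4×38 = 152.
Optimal mix: 4×rug + 1×headphones → cost 33, value 161.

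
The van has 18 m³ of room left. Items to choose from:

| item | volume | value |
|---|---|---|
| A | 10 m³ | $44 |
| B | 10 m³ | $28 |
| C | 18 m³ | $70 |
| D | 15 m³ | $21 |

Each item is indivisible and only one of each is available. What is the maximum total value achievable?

$70

Check high-value combinations within 18 m³:
- C: volume 18, value 70
- A: volume 10, value 44
- B: volume 10, value 28
- D: volume 15, value 21
Best: $70.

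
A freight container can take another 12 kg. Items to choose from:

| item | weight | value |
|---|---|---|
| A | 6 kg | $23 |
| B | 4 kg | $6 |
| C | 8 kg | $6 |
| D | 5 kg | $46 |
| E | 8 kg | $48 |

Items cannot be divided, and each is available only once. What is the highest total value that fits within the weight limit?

$69

Check high-value combinations within 12 kg:
- A+D: weight 6+5=11, value 23+46=69
- B+E: weight 4+8=12, value 6+48=54
- B+D: weight 4+5=9, value 6+46=52
- E: weight 8, value 48
Best: $69.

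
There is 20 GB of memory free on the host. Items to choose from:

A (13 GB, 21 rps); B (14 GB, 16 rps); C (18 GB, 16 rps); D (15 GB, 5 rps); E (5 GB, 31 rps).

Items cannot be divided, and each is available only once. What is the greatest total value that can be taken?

52 rps

Check high-value combinations within 20 GB:
- A+E: memory 13+5=18, value 21+31=52
- B+E: memory 14+5=19, value 16+31=47
- D+E: memory 15+5=20, value 5+31=36
- E: memory 5, value 31
Best: 52 rps.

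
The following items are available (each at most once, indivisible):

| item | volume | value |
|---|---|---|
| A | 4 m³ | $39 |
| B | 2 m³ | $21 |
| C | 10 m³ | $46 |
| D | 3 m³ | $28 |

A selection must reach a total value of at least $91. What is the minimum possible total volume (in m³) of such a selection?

15

Subsets with value ≥ 91, sorted by total volume:
- B+C+D: volume 15, value 95
- A+B+C: volume 16, value 106
- A+C+D: volume 17, value 113
Minimum volume: 15 m³.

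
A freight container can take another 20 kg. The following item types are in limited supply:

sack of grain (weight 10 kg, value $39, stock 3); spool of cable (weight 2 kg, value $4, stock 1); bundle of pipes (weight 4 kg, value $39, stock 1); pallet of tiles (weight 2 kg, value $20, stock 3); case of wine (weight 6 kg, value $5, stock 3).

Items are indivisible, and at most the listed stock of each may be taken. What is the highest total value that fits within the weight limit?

Top feasible selections:
- 1×sack of grain + 1×bundle of pipes + 3×pallet of tiles: weight 20, value 138
- 1×sack of grain + 1×spool of cable + 1×bundle of pipes + 2×pallet of tiles: weight 20, value 122
- 1×sack of grain + 1×bundle of pipes + 2×pallet of tiles: weight 18, value 118
- 1×spool of cable + 1×bundle of pipes + 3×pallet of tiles + 1×case of wine: weight 18, value 108
Best: $138.

$138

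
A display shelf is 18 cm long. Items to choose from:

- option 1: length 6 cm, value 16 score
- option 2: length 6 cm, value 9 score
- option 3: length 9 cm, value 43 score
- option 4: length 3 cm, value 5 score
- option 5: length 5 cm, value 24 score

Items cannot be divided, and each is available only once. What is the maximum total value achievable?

This is a 0/1 knapsack; check combinations near the capacity.
- option 3+option 4+option 5: length 9+3+5=17, value 43+5+24=72
- option 3+option 5: length 9+5=14, value 43+24=67
- option 1+option 3+option 4: length 6+9+3=18, value 16+43+5=64
Best: 72 score.

72 score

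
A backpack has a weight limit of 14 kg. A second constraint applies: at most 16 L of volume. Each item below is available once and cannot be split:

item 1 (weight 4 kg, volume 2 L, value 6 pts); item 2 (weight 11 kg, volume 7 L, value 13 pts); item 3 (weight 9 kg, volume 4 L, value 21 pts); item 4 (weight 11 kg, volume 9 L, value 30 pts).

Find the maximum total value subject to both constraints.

30 pts

Feasible sets respecting both limits:
- item 4: weight 11, volume 9, value 30
- item 1+item 3: weight 13, volume 6, value 27
- item 3: weight 9, volume 4, value 21
- item 2: weight 11, volume 7, value 13
Best: 30 pts.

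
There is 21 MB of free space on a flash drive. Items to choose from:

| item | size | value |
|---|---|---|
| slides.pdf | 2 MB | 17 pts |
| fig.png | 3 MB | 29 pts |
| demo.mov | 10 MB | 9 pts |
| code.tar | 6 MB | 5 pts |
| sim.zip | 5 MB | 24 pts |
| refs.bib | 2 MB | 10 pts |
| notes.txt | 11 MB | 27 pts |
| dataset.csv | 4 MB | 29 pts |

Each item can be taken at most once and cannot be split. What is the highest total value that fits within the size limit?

109 pts

Check high-value combinations within 21 MB:
- slides.pdf+fig.png+sim.zip+refs.bib+dataset.csv: size 2+3+5+2+4=16, value 17+29+24+10+29=109
- slides.pdf+fig.png+code.tar+sim.zip+dataset.csv: size 2+3+6+5+4=20, value 17+29+5+24+29=104
- slides.pdf+fig.png+notes.txt+dataset.csv: size 2+3+11+4=20, value 17+29+27+29=102
Best: 109 pts.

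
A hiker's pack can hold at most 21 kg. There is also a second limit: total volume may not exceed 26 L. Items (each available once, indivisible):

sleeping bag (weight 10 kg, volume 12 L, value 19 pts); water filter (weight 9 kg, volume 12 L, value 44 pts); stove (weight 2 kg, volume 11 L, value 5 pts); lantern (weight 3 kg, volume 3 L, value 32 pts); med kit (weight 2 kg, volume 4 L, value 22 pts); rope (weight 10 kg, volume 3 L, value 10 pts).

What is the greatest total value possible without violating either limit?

Feasible sets respecting both limits:
- water filter+lantern+med kit: weight 14, volume 19, value 98
- water filter+stove+lantern: weight 14, volume 26, value 81
- water filter+lantern: weight 12, volume 15, value 76
Best: 98 pts.

98 pts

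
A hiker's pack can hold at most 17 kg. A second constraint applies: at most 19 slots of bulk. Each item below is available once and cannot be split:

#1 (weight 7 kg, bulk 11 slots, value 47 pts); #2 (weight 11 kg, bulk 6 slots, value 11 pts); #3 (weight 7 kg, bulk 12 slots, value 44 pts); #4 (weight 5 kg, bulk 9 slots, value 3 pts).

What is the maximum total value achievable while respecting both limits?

Feasible sets respecting both limits:
- #1: weight 7, bulk 11, value 47
- #3: weight 7, bulk 12, value 44
- #2+#4: weight 16, bulk 15, value 14
- #2: weight 11, bulk 6, value 11
Best: 47 pts.

47 pts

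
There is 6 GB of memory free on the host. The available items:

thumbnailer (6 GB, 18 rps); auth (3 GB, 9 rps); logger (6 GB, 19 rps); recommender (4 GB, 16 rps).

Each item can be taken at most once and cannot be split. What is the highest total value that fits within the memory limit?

Check high-value combinations within 6 GB:
- logger: memory 6, value 19
- thumbnailer: memory 6, value 18
- recommender: memory 4, value 16
- auth: memory 3, value 9
Best: 19 rps.

19 rps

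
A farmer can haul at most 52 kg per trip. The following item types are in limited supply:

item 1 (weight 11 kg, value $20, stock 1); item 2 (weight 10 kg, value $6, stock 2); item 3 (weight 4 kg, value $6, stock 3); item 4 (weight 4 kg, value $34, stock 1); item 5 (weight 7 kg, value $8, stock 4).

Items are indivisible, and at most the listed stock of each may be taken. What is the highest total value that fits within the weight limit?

$98

Top feasible selections:
- 1×item 1 + 2×item 3 + 1×item 4 + 4×item 5: weight 51, value 98
- 1×item 1 + 3×item 3 + 1×item 4 + 3×item 5: weight 48, value 96
Best: $98.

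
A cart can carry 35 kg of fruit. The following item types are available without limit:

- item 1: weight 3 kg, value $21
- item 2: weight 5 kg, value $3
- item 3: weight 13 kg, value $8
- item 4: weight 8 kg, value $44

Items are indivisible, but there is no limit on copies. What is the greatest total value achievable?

$233

Best value-per-unit is item 1 at 21/3; filling with it alone gives 11×21 = 231.
Optimal mix: 9×item 1 + 1×item 4 → weight 35, value 233.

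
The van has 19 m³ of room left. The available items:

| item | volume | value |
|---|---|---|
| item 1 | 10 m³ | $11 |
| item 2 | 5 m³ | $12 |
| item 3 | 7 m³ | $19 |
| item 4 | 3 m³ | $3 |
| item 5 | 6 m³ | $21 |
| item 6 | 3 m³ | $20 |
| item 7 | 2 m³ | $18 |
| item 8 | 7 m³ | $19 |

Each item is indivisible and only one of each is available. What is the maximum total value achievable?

$78

Check high-value combinations within 19 m³:
- item 3+item 5+item 6+item 7: volume 7+6+3+2=18, value 19+21+20+18=78
- item 5+item 6+item 7+item 8: volume 6+3+2+7=18, value 21+20+18+19=78
- item 3+item 6+item 7+item 8: volume 7+3+2+7=19, value 19+20+18+19=76
- item 2+item 4+item 5+item 6+item 7: volume 5+3+6+3+2=19, value 12+3+21+20+18=74
Best: $78.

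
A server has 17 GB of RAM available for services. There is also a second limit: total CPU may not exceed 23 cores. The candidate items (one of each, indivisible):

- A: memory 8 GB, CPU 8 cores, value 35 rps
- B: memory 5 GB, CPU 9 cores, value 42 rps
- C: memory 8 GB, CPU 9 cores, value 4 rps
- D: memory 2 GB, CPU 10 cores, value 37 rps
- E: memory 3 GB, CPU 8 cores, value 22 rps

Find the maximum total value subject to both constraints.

79 rps

Feasible sets respecting both limits:
- B+D: memory 7, CPU 19, value 79
- A+B: memory 13, CPU 17, value 77
- A+D: memory 10, CPU 18, value 72
- B+E: memory 8, CPU 17, value 64
Best: 79 rps.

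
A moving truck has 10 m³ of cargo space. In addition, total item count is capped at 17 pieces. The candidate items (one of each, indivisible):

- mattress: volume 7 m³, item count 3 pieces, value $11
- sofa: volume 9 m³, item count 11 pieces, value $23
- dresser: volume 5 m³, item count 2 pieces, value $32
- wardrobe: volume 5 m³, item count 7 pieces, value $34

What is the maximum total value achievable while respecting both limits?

$66

Feasible sets respecting both limits:
- dresser+wardrobe: volume 10, item count 9, value 66
- wardrobe: volume 5, item count 7, value 34
- dresser: volume 5, item count 2, value 32
Best: $66.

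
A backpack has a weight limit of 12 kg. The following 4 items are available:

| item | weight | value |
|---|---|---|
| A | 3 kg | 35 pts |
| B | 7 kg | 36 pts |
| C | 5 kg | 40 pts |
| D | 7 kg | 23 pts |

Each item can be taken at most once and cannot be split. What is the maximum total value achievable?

76 pts

Check high-value combinations within 12 kg:
- B+C: weight 7+5=12, value 36+40=76
- A+C: weight 3+5=8, value 35+40=75
- A+B: weight 3+7=10, value 35+36=71
- C+D: weight 5+7=12, value 40+23=63
- A+D: weight 3+7=10, value 35+23=58
Best: 76 pts.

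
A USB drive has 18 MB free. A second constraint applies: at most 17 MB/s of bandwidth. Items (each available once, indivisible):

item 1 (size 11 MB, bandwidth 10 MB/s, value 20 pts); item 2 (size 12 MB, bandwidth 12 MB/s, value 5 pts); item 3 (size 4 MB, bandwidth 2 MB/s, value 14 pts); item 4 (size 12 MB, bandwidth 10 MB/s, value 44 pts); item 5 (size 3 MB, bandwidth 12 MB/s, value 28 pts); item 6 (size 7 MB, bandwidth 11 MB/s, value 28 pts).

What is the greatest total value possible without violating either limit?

Feasible sets respecting both limits:
- item 3+item 4: size 16, bandwidth 12, value 58
- item 4: size 12, bandwidth 10, value 44
- item 3+item 5: size 7, bandwidth 14, value 42
- item 3+item 6: size 11, bandwidth 13, value 42
Best: 58 pts.

58 pts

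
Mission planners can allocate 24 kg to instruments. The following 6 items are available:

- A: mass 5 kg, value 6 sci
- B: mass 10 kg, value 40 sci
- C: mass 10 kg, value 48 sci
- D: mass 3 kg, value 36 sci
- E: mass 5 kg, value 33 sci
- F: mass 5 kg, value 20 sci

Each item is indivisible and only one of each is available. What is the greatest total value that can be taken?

Check high-value combinations within 24 kg:
- C+D+E+F: mass 10+3+5+5=23, value 48+36+33+20=137
- B+D+E+F: mass 10+3+5+5=23, value 40+36+33+20=129
- B+C+D: mass 10+10+3=23, value 40+48+36=124
Best: 137 sci.

137 sci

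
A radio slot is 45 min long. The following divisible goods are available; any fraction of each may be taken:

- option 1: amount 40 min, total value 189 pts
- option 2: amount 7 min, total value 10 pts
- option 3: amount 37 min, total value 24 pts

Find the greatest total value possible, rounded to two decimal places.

196.14

Take in order of value per unit:
- option 1 (189/40 per unit): all 40 → value 189, running total 189.00
- option 2 (10/7 per unit): 5 of 7 → value 5×10/7 = 7.1429, running total 196.14
Total 196.14.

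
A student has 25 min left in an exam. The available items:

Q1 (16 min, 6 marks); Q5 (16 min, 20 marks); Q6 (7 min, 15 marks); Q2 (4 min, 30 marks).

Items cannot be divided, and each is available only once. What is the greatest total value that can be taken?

50 marks

Check high-value combinations within 25 min:
- Q5+Q2: time 16+4=20, value 20+30=50
- Q6+Q2: time 7+4=11, value 15+30=45
- Q1+Q2: time 16+4=20, value 6+30=36
Best: 50 marks.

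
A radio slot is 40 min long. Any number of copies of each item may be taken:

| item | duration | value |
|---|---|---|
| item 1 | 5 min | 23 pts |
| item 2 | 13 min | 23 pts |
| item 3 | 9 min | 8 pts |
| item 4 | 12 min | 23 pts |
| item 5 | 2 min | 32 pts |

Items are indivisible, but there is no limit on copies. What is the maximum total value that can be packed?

640 pts

Best value-per-unit is item 5 at 32/2, and filling with it alone uses duration 20×2=40. No mix of the others beats 20×32 = 640.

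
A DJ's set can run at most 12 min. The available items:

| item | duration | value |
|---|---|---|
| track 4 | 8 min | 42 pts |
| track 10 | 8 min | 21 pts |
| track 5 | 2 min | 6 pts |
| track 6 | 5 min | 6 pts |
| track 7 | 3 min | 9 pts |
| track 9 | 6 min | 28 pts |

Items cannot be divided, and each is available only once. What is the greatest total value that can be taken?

51 pts

Check high-value combinations within 12 min:
- track 4+track 7: duration 8+3=11, value 42+9=51
- track 4+track 5: duration 8+2=10, value 42+6=48
- track 5+track 7+track 9: duration 2+3+6=11, value 6+9+28=43
Best: 51 pts.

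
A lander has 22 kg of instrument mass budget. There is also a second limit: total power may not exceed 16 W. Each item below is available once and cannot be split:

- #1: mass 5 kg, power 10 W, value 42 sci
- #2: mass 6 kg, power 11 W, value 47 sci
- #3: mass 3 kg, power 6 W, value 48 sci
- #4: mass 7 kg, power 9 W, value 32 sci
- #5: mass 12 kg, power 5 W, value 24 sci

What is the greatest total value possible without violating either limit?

90 sci

Feasible sets respecting both limits:
- #1+#3: mass 8, power 16, value 90
- #3+#4: mass 10, power 15, value 80
- #3+#5: mass 15, power 11, value 72
Best: 90 sci.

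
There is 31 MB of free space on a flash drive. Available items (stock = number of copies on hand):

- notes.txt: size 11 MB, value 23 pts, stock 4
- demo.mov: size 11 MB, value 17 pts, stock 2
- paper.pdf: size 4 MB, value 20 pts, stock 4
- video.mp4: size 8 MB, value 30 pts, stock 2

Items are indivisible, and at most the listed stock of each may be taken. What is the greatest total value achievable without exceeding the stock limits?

Best selections within size 31 and stock limits:
- 3×paper.pdf + 2×video.mp4: size 28, value 120
- 1×notes.txt + 3×paper.pdf + 1×video.mp4: size 31, value 113
Best: 120 pts.

120 pts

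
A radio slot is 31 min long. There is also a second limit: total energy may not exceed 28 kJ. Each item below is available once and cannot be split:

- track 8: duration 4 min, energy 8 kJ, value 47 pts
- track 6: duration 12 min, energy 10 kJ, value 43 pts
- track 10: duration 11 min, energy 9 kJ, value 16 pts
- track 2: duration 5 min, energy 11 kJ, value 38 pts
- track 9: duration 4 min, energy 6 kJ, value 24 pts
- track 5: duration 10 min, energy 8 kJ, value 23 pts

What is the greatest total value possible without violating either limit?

114 pts

Feasible sets respecting both limits:
- track 8+track 6+track 9: duration 20, energy 24, value 114
- track 8+track 6+track 5: duration 26, energy 26, value 113
- track 8+track 2+track 9: duration 13, energy 25, value 109
- track 8+track 2+track 5: duration 19, energy 27, value 108
Best: 114 pts.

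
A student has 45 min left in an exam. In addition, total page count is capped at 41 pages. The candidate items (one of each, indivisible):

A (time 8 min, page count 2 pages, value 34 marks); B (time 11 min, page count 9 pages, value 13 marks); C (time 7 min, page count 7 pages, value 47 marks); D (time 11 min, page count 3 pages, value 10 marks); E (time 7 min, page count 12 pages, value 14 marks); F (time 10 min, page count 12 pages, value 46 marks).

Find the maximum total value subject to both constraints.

Feasible sets respecting both limits:
- A+C+D+E+F: time 43, page count 36, value 151
- A+C+E+F: time 32, page count 33, value 141
- A+B+C+F: time 36, page count 30, value 140
Best: 151 marks.

151 marks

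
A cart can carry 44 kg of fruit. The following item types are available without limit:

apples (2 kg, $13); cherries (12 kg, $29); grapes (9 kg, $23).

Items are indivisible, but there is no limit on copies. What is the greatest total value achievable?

$286

Best value-per-unit is apples at 13/2, and filling with it alone uses weight 22×2=44. No mix of the others beats 22×13 = 286.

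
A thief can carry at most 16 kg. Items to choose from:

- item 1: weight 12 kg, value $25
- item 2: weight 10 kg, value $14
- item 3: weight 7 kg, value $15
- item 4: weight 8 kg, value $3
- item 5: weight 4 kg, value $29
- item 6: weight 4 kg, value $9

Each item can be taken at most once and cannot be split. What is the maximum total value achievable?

Check high-value combinations within 16 kg:
- item 1+item 5: weight 12+4=16, value 25+29=54
- item 3+item 5+item 6: weight 7+4+4=15, value 15+29+9=53
- item 3+item 5: weight 7+4=11, value 15+29=44
- item 2+item 5: weight 10+4=14, value 14+29=43
- item 4+item 5+item 6: weight 8+4+4=16, value 3+29+9=41
Best: $54.

$54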